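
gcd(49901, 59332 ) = 1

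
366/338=183/169=   1.08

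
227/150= 227/150  =  1.51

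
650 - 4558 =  - 3908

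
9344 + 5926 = 15270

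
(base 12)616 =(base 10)882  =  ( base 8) 1562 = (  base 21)200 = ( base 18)2d0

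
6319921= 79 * 79999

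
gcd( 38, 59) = 1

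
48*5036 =241728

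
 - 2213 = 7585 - 9798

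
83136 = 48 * 1732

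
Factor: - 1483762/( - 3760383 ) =2^1*3^ ( - 1)*7^1* 11^( - 1 ) * 17^( - 1 )*6703^ ( - 1 )*105983^1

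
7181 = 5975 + 1206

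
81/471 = 27/157 = 0.17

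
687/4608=229/1536  =  0.15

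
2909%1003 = 903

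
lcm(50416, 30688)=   705824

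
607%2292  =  607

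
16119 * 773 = 12459987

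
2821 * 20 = 56420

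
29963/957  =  31 + 296/957 = 31.31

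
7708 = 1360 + 6348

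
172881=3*57627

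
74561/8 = 9320+ 1/8 = 9320.12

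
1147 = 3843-2696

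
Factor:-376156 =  - 2^2*11^1*83^1 * 103^1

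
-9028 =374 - 9402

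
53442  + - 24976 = 28466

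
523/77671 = 523/77671 = 0.01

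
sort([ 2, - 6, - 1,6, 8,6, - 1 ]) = [ - 6,- 1, - 1,  2, 6, 6,8]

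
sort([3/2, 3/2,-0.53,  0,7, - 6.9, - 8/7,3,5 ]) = [ - 6.9,  -  8/7,-0.53, 0, 3/2,3/2,3,  5,7] 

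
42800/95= 8560/19 = 450.53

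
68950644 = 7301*9444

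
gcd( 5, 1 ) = 1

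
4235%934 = 499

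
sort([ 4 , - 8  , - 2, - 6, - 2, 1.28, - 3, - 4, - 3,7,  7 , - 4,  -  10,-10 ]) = [-10, -10, - 8, - 6, - 4, - 4,-3,- 3,- 2, - 2,1.28,4,7,  7 ]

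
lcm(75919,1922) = 151838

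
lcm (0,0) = 0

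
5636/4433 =1  +  1203/4433 = 1.27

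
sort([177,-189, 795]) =[ - 189, 177, 795 ]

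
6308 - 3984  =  2324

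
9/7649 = 9/7649 =0.00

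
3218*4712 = 15163216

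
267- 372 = - 105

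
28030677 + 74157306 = 102187983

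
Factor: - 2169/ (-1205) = 3^2*5^( - 1) = 9/5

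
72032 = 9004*8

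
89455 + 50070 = 139525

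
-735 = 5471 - 6206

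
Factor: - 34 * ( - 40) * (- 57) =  - 77520=- 2^4*3^1*5^1 * 17^1*19^1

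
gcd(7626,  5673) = 93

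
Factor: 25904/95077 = 2^4*31^( - 1) * 1619^1* 3067^( - 1 ) 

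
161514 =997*162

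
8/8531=8/8531 = 0.00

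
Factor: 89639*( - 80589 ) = -7223917371  =  - 3^1 * 11^1 *29^1* 281^1 * 26863^1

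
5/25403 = 5/25403 =0.00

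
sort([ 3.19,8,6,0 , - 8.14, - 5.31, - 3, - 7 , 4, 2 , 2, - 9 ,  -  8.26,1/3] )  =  [ - 9,-8.26, - 8.14 , - 7, - 5.31, - 3  ,  0,  1/3, 2 , 2, 3.19,  4 , 6,8] 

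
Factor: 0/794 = 0  =  0^1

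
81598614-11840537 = 69758077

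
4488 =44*102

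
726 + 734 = 1460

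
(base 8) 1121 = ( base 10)593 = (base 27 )LQ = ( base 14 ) 305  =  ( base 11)49A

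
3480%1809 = 1671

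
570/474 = 1  +  16/79 = 1.20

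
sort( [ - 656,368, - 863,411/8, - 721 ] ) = [-863, - 721, - 656,  411/8 , 368] 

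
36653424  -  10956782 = 25696642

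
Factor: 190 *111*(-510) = -10755900 = -2^2*3^2*5^2*17^1*19^1*37^1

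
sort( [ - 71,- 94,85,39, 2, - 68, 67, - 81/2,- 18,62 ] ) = [  -  94,-71, - 68, - 81/2, - 18,2,39,62,67,85 ]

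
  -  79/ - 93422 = 79/93422  =  0.00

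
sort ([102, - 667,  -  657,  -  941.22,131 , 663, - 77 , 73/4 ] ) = [ - 941.22,-667, - 657,-77, 73/4, 102,131,663]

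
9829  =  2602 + 7227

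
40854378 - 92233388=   -  51379010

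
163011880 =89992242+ 73019638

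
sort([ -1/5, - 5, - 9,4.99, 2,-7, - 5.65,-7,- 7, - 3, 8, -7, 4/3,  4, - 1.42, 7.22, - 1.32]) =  [ - 9 , - 7,-7, - 7 , - 7,  -  5.65, - 5, - 3, - 1.42, - 1.32, - 1/5, 4/3,2, 4,4.99, 7.22 , 8] 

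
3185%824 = 713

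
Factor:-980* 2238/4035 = - 2^3*7^2*269^( - 1)*373^1 = - 146216/269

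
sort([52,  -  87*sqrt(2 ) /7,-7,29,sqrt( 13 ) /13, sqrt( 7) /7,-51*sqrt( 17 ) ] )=[ -51*sqrt(17 ),-87*sqrt(2 ) /7, -7,sqrt( 13)/13 , sqrt(7)/7,  29,52] 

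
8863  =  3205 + 5658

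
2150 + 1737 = 3887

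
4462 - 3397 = 1065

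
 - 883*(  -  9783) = 8638389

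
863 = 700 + 163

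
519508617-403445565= 116063052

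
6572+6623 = 13195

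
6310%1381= 786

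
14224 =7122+7102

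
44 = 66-22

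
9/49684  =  9/49684 = 0.00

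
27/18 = 3/2= 1.50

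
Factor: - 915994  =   - 2^1*17^1 * 29^1 * 929^1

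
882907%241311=158974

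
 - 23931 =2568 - 26499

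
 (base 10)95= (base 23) 43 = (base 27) 3E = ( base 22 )47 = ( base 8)137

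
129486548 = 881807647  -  752321099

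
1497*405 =606285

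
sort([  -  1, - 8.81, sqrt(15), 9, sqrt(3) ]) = [  -  8.81, - 1, sqrt( 3),  sqrt( 15), 9 ]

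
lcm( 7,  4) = 28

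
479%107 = 51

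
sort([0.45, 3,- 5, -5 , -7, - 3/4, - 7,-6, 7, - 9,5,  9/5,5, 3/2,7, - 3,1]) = [ - 9,-7, - 7, - 6, - 5, - 5, - 3,  -  3/4,0.45 , 1,3/2,9/5,3, 5,5, 7,7]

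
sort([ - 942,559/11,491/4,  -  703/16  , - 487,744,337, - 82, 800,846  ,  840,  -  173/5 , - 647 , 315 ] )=[ - 942, - 647,  -  487,  -  82, - 703/16, - 173/5 , 559/11, 491/4 , 315,337,  744,800, 840,846 ] 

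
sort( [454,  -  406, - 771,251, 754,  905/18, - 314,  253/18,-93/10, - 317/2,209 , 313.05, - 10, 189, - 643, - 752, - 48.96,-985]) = [  -  985,-771,- 752, - 643, - 406, - 314, -317/2, - 48.96, - 10,  -  93/10 , 253/18, 905/18, 189 , 209,251,313.05, 454,754] 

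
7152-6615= 537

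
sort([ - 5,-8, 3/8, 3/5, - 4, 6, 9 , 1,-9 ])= [-9, - 8,-5,- 4, 3/8,3/5, 1, 6,9] 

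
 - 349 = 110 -459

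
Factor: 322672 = 2^4*7^1*43^1*67^1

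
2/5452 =1/2726 = 0.00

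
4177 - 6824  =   - 2647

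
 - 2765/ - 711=35/9  =  3.89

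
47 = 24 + 23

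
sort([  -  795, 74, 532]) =[ - 795,74 , 532]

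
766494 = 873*878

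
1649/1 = 1649 = 1649.00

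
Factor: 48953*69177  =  3386421681 =3^1*23059^1 * 48953^1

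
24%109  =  24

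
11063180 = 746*14830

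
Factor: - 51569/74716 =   -  2^ (-2) * 7^1*  53^1*139^1*18679^(-1)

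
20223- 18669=1554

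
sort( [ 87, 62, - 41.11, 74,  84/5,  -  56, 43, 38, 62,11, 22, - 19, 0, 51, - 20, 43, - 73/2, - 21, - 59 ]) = [ - 59, - 56, - 41.11, - 73/2, - 21,  -  20, - 19,0, 11 , 84/5, 22,38, 43, 43,51, 62,  62,74, 87 ] 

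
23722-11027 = 12695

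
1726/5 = 345 +1/5 = 345.20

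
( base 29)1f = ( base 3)1122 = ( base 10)44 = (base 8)54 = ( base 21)22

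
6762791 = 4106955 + 2655836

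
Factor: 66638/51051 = 466/357 = 2^1*3^(-1)*7^( -1)*17^( - 1)*233^1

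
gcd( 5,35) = 5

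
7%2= 1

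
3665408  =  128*28636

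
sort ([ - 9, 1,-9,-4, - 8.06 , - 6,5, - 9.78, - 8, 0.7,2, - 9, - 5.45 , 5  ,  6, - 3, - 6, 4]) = [ - 9.78, - 9 , - 9, - 9, - 8.06, - 8, - 6,-6, - 5.45, - 4 , - 3, 0.7,  1 , 2,4 , 5, 5, 6] 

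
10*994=9940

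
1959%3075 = 1959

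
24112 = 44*548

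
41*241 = 9881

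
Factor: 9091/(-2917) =- 2917^(-1 )*9091^1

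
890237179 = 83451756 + 806785423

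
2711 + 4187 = 6898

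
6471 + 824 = 7295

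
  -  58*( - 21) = 1218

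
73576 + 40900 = 114476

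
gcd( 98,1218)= 14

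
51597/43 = 1199+40/43 = 1199.93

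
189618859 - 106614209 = 83004650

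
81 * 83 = 6723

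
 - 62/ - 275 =62/275 = 0.23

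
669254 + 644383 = 1313637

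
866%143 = 8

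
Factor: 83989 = 47^1*1787^1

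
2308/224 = 10 + 17/56=10.30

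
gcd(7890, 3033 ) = 3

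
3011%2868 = 143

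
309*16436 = 5078724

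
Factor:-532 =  - 2^2 *7^1* 19^1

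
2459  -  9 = 2450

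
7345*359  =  2636855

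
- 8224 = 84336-92560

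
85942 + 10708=96650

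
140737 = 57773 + 82964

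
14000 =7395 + 6605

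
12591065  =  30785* 409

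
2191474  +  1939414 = 4130888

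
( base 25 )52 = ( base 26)4N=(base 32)3v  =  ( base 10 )127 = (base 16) 7f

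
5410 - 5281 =129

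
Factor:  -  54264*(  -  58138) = 3154800432 = 2^4*3^1*7^1*17^1*19^1 * 41^1 *709^1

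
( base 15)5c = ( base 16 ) 57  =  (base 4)1113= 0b1010111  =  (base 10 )87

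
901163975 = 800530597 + 100633378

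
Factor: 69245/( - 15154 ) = -2^( - 1) * 5^1 * 11^1*1259^1*7577^( - 1 )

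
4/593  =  4/593 = 0.01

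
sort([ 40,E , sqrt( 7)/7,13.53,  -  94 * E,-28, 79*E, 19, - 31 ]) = [ - 94*E, - 31, - 28, sqrt ( 7) /7, E,13.53,  19, 40,79*E ]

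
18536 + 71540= 90076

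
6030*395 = 2381850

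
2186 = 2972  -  786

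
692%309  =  74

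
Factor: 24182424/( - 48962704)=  - 2^( - 1 )*3^2  *137^(-1 )*3191^( -1 )*47981^1 = -431829/874334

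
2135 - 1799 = 336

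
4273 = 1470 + 2803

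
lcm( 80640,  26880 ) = 80640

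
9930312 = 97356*102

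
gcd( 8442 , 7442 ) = 2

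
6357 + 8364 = 14721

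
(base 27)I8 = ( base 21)12b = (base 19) 170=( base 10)494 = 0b111101110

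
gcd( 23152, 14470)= 2894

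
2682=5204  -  2522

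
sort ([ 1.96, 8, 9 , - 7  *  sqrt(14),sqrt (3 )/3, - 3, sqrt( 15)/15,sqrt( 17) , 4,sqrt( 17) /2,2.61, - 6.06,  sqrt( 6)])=[ - 7*sqrt(14 ), - 6.06, -3,sqrt( 15 ) /15, sqrt( 3)/3,1.96, sqrt( 17 ) /2, sqrt(6), 2.61, 4, sqrt( 17), 8 , 9] 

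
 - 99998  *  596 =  - 59598808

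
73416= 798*92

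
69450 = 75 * 926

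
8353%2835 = 2683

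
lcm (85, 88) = 7480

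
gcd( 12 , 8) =4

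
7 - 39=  - 32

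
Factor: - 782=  - 2^1*17^1*23^1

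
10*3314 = 33140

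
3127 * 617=1929359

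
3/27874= 3/27874 = 0.00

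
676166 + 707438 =1383604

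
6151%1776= 823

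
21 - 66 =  - 45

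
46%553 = 46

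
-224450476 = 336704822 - 561155298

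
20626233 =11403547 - -9222686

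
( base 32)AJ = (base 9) 416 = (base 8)523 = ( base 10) 339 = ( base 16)153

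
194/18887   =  194/18887 = 0.01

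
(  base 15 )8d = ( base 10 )133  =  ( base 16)85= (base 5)1013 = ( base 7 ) 250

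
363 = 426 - 63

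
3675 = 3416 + 259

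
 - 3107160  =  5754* (- 540 )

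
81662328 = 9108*8966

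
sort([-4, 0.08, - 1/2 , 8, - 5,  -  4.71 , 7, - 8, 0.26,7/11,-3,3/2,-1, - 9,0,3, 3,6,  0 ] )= [ - 9,  -  8, - 5,  -  4.71, - 4, - 3 , - 1, - 1/2,  0,0, 0.08,0.26,7/11,3/2,3, 3, 6,7, 8] 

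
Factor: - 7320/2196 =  - 10/3 = -2^1*3^( - 1) *5^1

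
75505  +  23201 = 98706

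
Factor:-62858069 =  - 59^1 * 1065391^1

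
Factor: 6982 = 2^1*3491^1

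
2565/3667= 135/193 = 0.70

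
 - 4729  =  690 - 5419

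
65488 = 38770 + 26718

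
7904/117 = 608/9= 67.56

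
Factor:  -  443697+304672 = -139025 = - 5^2*67^1 *83^1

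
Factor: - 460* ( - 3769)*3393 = 5882579820 = 2^2*3^2 * 5^1 *13^1 * 23^1*29^1*3769^1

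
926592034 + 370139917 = 1296731951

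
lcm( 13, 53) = 689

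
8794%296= 210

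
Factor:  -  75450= - 2^1*3^1 * 5^2*503^1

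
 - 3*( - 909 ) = 2727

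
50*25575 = 1278750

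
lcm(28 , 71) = 1988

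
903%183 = 171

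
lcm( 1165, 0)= 0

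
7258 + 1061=8319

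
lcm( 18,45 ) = 90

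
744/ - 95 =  - 8 + 16/95 = - 7.83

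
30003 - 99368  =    -  69365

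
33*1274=42042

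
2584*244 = 630496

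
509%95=34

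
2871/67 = 2871/67 = 42.85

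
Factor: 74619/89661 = 24873/29887 =3^1*11^(-2)*13^ (  -  1)*19^( - 1)*8291^1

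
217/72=3  +  1/72 = 3.01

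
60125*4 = 240500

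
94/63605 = 94/63605   =  0.00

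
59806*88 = 5262928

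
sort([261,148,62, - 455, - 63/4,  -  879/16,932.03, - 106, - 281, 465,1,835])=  [ - 455, -281,-106, - 879/16, - 63/4,1,62,  148,261,465,835, 932.03 ] 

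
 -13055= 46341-59396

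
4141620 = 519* 7980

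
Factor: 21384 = 2^3* 3^5*11^1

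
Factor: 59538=2^1*3^1 * 9923^1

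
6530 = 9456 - 2926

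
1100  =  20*55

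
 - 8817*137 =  - 1207929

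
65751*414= 27220914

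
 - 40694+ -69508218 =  -69548912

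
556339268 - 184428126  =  371911142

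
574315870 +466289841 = 1040605711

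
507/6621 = 169/2207 = 0.08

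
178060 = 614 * 290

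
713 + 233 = 946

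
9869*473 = 4668037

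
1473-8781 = -7308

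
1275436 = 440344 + 835092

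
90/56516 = 45/28258=0.00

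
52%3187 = 52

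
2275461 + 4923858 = 7199319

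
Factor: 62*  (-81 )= -2^1*3^4 * 31^1=- 5022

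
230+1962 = 2192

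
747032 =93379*8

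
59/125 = 59/125 = 0.47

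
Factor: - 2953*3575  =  -5^2 * 11^1*13^1*2953^1 =- 10556975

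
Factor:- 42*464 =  - 2^5 * 3^1 * 7^1*29^1= - 19488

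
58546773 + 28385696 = 86932469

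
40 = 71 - 31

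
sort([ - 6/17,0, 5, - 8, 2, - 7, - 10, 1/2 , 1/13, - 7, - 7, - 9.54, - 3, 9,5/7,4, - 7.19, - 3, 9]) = [-10, - 9.54, - 8, - 7.19,-7 , - 7, - 7, - 3, - 3, - 6/17, 0, 1/13, 1/2, 5/7 , 2,4,5,9,  9]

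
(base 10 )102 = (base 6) 250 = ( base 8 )146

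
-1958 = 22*( - 89)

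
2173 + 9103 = 11276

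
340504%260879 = 79625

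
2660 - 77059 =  - 74399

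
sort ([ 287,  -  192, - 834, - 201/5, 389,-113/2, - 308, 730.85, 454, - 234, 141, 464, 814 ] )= [ - 834,-308, - 234, - 192, - 113/2,  -  201/5, 141, 287,389,  454, 464,730.85,814 ] 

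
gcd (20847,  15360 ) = 3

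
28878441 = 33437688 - 4559247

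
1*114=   114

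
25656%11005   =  3646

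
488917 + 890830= 1379747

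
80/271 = 80/271 = 0.30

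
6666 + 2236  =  8902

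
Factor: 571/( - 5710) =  - 2^( - 1 )*5^( - 1) = - 1/10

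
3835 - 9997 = -6162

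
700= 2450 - 1750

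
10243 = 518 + 9725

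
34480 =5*6896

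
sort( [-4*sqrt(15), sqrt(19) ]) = [ - 4 *sqrt(15),sqrt( 19 ) ]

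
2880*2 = 5760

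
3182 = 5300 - 2118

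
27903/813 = 34  +  87/271 = 34.32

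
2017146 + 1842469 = 3859615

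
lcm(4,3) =12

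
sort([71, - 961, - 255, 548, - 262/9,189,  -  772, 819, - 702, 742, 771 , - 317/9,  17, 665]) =[  -  961,-772,-702, - 255, - 317/9, - 262/9,17 , 71, 189, 548, 665,  742 , 771, 819]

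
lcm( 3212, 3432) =250536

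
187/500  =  187/500 = 0.37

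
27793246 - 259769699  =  -231976453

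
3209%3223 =3209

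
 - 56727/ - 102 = 556  +  5/34 = 556.15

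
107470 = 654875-547405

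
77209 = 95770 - 18561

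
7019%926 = 537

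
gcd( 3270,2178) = 6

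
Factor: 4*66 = 2^3*3^1*11^1 = 264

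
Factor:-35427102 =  -2^1* 3^1 * 5904517^1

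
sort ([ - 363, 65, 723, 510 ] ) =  [- 363,65,  510, 723] 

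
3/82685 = 3/82685=0.00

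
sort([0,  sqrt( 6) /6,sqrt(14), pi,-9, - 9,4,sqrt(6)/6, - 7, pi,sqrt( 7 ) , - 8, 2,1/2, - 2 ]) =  [- 9, - 9,-8, - 7,  -  2, 0, sqrt( 6) /6,sqrt(6 )/6,1/2, 2, sqrt( 7), pi,  pi, sqrt( 14), 4]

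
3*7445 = 22335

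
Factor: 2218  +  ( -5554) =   -  2^3 * 3^1 * 139^1 = - 3336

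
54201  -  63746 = - 9545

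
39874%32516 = 7358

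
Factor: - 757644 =-2^2 * 3^1*19^1*3323^1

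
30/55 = 6/11 = 0.55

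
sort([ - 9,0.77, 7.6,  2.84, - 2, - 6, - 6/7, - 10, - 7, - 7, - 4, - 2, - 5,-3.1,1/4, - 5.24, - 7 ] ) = [-10,-9, - 7, - 7, - 7, - 6, - 5.24,-5, - 4,-3.1, - 2, - 2, - 6/7,1/4,0.77,2.84,7.6]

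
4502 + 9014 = 13516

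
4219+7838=12057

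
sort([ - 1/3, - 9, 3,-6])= [-9,  -  6,- 1/3 , 3 ] 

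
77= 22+55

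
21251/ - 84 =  - 21251/84 = - 252.99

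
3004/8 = 751/2=375.50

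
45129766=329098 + 44800668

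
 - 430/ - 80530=43/8053=0.01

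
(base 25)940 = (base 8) 13135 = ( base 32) 5IT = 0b1011001011101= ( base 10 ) 5725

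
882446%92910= 46256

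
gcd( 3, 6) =3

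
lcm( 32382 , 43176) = 129528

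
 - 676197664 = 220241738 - 896439402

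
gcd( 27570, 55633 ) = 1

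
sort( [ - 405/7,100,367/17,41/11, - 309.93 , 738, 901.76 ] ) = [ - 309.93, - 405/7,41/11, 367/17,100, 738,901.76 ] 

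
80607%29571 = 21465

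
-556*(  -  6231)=3464436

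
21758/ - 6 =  - 10879/3 =- 3626.33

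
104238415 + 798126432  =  902364847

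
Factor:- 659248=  - 2^4*41203^1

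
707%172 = 19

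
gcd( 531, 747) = 9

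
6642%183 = 54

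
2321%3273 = 2321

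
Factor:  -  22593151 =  - 7^1 *1319^1*2447^1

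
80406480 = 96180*836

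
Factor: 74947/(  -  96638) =-2^( - 1 )*149^1*211^( - 1)*229^( - 1 )* 503^1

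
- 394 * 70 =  - 27580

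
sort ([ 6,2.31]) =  [2.31,6 ] 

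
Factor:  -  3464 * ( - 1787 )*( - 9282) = -57457139376  =  -2^4*3^1 * 7^1 * 13^1*17^1*433^1*1787^1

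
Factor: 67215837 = 3^1*13^1*43^1 * 149^1*269^1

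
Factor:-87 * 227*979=-19334271= - 3^1*11^1*29^1 *89^1*227^1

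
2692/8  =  336 + 1/2 = 336.50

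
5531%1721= 368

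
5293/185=5293/185 = 28.61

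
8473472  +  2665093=11138565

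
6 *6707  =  40242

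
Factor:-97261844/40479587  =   - 2^2* 41^(  -  1 )*967^(-1 )*1021^( - 1)*2179^1*11159^1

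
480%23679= 480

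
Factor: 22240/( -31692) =  -  2^3*3^(  -  1 )*5^1*19^( - 1 ) =- 40/57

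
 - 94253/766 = -124+731/766 = -123.05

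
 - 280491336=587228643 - 867719979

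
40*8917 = 356680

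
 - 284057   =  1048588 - 1332645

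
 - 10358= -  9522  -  836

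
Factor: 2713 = 2713^1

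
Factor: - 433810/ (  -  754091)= 470/817= 2^1*5^1 * 19^(-1 ) *43^( - 1)*47^1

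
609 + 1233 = 1842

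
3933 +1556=5489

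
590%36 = 14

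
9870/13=9870/13 = 759.23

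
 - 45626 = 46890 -92516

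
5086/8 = 2543/4 =635.75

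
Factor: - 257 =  - 257^1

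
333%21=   18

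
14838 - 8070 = 6768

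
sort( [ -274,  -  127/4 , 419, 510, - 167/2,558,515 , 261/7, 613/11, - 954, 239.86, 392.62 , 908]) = [  -  954,  -  274,- 167/2 , - 127/4, 261/7, 613/11,239.86,392.62, 419, 510, 515,558, 908 ]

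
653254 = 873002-219748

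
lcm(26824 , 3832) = 26824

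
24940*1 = 24940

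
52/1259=52/1259  =  0.04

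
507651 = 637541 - 129890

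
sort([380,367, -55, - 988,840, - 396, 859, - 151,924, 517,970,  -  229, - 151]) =[-988, - 396, - 229,- 151,-151,  -  55,367,380,  517, 840, 859, 924,970]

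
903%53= 2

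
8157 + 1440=9597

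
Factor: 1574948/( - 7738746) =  - 787474/3869373 = - 2^1*3^( - 1)*17^1*19^1*23^1*53^1*821^( - 1)*1571^(-1 ) 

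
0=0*5738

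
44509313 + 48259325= 92768638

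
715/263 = 2 + 189/263=2.72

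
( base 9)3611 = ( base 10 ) 2683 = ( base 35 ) 26n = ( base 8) 5173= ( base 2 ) 101001111011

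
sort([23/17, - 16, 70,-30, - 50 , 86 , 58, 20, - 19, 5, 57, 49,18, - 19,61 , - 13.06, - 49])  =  [ - 50, - 49, - 30, - 19 , - 19, - 16, - 13.06, 23/17,5,18,20,49,  57, 58,61,70, 86]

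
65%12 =5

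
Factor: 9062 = 2^1*23^1*197^1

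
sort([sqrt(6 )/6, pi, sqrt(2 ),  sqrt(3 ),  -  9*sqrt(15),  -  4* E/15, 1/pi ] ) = [  -  9 * sqrt(15), - 4*E/15, 1/pi, sqrt(6)/6,sqrt(2 ),sqrt ( 3),pi]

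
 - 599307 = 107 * ( - 5601) 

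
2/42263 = 2/42263 = 0.00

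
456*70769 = 32270664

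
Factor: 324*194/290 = 31428/145 = 2^2*3^4*5^( - 1)*29^( - 1 ) * 97^1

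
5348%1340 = 1328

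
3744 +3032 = 6776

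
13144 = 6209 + 6935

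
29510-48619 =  - 19109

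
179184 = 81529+97655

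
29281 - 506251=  - 476970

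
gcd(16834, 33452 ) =2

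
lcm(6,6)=6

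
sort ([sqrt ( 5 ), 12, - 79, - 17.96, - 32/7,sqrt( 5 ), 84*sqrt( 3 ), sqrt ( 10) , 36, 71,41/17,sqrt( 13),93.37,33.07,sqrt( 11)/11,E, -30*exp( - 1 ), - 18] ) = [ - 79, - 18 , - 17.96, - 30*exp( - 1 ),- 32/7, sqrt(11)/11,sqrt ( 5 ),  sqrt(5),41/17,E , sqrt (10),sqrt(13), 12,  33.07,36,71 , 93.37,84*sqrt ( 3)] 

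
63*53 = 3339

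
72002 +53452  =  125454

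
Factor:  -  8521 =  - 8521^1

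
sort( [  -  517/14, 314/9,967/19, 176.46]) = [ - 517/14,  314/9,967/19, 176.46]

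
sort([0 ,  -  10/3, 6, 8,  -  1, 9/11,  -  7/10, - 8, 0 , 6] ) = [  -  8,  -  10/3, - 1,  -  7/10, 0,0,9/11, 6, 6, 8]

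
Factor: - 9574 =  - 2^1 * 4787^1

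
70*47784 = 3344880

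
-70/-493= 70/493 = 0.14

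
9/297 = 1/33 = 0.03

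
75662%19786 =16304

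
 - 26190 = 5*(-5238 ) 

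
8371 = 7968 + 403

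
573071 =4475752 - 3902681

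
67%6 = 1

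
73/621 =73/621= 0.12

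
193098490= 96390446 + 96708044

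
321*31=9951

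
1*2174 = 2174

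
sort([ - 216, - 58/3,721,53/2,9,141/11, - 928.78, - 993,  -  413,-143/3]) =[ - 993, - 928.78, - 413, - 216, - 143/3, - 58/3,9,141/11,53/2, 721 ]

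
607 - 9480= -8873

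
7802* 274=2137748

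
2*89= 178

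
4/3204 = 1/801 = 0.00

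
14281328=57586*248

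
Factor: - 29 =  - 29^1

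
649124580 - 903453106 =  - 254328526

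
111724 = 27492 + 84232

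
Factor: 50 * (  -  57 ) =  - 2850 = - 2^1*3^1 * 5^2*19^1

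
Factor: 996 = 2^2*3^1*83^1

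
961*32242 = 30984562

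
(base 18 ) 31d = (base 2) 1111101011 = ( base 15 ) 46d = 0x3EB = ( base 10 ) 1003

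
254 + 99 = 353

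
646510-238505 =408005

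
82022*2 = 164044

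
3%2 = 1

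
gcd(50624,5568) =64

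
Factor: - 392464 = - 2^4*19^1*1291^1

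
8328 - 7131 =1197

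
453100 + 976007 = 1429107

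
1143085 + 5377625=6520710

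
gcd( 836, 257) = 1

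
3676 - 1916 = 1760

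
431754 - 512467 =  - 80713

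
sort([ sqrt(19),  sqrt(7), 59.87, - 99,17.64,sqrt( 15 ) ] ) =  [ - 99,sqrt(7 ),  sqrt( 15 ), sqrt(19), 17.64, 59.87]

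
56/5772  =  14/1443 = 0.01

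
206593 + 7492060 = 7698653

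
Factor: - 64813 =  - 7^1 * 47^1*197^1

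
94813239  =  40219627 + 54593612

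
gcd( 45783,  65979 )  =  9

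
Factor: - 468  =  -2^2 * 3^2*13^1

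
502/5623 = 502/5623 = 0.09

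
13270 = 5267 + 8003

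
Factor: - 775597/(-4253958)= 2^( - 1)*3^( -5)*41^1*8753^( - 1 )*18917^1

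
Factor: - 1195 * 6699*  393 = -3^2*5^1*7^1*11^1 * 29^1 *131^1* 239^1 =- 3146084865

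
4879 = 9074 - 4195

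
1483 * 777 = 1152291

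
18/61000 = 9/30500 = 0.00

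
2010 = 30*67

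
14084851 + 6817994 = 20902845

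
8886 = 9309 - 423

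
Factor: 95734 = 2^1*151^1 *317^1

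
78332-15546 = 62786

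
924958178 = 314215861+610742317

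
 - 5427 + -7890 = -13317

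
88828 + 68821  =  157649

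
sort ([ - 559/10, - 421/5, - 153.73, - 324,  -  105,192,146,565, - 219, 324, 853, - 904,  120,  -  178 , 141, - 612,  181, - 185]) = [ - 904, - 612,-324, - 219, - 185, - 178, - 153.73, - 105, - 421/5, - 559/10, 120, 141,146, 181,192,324, 565,853] 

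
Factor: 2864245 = 5^1 *17^1*31^1 * 1087^1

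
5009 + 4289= 9298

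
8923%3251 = 2421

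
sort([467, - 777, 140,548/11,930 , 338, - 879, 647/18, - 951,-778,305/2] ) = [ - 951, - 879, -778, - 777, 647/18,  548/11,140,305/2 , 338, 467, 930 ]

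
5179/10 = 5179/10 = 517.90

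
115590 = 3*38530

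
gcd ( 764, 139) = 1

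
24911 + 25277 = 50188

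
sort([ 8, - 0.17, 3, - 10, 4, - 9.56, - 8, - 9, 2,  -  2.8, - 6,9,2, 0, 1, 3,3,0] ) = [-10, - 9.56, - 9,  -  8, - 6, - 2.8, - 0.17 , 0,0, 1,2, 2, 3,3, 3,4,8,  9]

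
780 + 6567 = 7347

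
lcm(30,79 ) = 2370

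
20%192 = 20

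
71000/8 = 8875= 8875.00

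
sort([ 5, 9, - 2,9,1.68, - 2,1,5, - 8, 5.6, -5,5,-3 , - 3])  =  [ - 8, - 5, - 3, - 3, - 2, -2,1,1.68,  5, 5,  5,5.6,9, 9]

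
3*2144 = 6432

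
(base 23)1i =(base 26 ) 1F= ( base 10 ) 41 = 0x29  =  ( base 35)16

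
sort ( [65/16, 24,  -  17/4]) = [ - 17/4,65/16,24 ] 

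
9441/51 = 185 +2/17 = 185.12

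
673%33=13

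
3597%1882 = 1715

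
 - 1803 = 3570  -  5373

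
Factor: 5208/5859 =8/9=2^3*3^( - 2)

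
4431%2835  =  1596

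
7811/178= 7811/178  =  43.88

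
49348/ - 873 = - 57 + 413/873 = - 56.53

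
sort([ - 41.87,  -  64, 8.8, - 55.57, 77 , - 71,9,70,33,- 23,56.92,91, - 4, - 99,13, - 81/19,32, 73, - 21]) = [ - 99, - 71, - 64, - 55.57, - 41.87, - 23 , - 21, - 81/19, - 4,8.8, 9 , 13,  32 , 33,56.92,70,73 , 77,  91]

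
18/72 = 1/4=0.25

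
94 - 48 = 46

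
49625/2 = 49625/2 = 24812.50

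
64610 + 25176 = 89786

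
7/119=1/17 = 0.06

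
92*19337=1779004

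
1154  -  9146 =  - 7992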